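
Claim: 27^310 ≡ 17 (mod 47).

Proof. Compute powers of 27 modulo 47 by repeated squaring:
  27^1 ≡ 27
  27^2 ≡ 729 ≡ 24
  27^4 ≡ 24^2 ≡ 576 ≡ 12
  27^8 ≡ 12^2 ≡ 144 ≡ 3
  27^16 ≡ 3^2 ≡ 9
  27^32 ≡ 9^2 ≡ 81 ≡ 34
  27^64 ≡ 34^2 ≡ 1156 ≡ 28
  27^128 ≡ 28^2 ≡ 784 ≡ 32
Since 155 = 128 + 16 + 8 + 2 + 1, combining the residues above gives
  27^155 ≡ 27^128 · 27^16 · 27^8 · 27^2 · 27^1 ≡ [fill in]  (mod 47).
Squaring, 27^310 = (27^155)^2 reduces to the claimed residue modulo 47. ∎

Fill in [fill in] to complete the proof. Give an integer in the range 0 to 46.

Multiply the listed residues: 32 · 9 · 3 · 24 · 27 = 288 → 864 → 20736 → 559872.
Reducing modulo 47: 559872 = 11912·47 + 8, so 27^155 ≡ 8.

8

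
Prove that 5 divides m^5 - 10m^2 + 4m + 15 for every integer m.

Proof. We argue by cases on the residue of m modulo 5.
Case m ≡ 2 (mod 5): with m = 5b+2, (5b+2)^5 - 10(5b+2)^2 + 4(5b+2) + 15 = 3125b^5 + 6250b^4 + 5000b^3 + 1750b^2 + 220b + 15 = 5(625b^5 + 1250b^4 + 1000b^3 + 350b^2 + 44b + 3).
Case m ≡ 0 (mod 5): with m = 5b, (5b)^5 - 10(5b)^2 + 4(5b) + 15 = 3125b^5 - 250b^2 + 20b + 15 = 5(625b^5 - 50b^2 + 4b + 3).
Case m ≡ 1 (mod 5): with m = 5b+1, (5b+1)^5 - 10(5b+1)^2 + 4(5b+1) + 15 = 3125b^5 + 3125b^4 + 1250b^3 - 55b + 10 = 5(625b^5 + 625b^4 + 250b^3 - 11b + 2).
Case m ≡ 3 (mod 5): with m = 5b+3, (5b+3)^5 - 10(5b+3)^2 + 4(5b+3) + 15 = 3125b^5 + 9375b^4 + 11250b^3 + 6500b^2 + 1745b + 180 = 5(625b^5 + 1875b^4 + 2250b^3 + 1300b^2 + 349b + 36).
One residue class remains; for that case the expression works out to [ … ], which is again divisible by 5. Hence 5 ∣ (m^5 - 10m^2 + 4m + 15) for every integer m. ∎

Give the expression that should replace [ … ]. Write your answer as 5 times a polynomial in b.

5(625b^5 + 2500b^4 + 4000b^3 + 3150b^2 + 1204b + 179)

The residues treated are {2, 0, 1, 3}, so the missing case is m ≡ 4 (mod 5); write m = 5b+4.
Then (5b+4)^5 - 10(5b+4)^2 + 4(5b+4) + 15 = 3125b^5 + 12500b^4 + 20000b^3 + 15750b^2 + 6020b + 895 = 5(625b^5 + 2500b^4 + 4000b^3 + 3150b^2 + 1204b + 179).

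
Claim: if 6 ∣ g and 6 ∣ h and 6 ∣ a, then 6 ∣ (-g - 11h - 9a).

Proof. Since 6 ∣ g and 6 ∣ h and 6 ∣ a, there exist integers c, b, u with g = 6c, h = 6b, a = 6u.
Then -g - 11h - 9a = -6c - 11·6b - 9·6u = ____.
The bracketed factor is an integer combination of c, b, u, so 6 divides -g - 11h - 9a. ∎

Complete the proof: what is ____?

Each term has a factor of 6: -6c - 11·6b - 9·6u = 6·(-11b - c - 9u).
Since -11b - c - 9u is an integer, 6 ∣ (-g - 11h - 9a).

6(-11b - c - 9u)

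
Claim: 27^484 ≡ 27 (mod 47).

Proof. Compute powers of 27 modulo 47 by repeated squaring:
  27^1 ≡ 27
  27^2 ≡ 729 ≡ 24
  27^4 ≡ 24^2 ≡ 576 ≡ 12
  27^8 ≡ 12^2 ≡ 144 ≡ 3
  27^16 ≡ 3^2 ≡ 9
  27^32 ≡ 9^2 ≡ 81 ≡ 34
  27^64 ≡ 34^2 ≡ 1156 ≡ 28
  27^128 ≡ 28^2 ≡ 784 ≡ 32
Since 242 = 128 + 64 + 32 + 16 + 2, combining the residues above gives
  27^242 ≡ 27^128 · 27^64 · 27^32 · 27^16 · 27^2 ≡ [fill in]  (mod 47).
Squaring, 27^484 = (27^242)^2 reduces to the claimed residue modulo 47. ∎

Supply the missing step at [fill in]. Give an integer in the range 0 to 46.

Multiply the listed residues: 32 · 28 · 34 · 9 · 24 = 896 → 30464 → 274176 → 6580224.
Reducing modulo 47: 6580224 = 140004·47 + 36, so 27^242 ≡ 36.

36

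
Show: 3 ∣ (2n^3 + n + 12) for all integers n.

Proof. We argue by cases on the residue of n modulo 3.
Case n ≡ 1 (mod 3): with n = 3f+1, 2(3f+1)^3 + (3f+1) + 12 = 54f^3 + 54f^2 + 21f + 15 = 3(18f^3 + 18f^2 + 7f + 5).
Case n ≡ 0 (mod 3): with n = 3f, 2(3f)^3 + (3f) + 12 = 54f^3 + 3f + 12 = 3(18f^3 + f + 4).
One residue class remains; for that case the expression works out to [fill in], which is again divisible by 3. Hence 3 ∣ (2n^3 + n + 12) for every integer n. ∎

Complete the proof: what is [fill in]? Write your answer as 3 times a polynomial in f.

3(18f^3 + 36f^2 + 25f + 10)

Only n ≡ 2 (mod 3) is unaccounted for. Put n = 3f+2:
2(3f+2)^3 + (3f+2) + 12 expands to 54f^3 + 108f^2 + 75f + 30,
and factoring out 3 leaves 3(18f^3 + 36f^2 + 25f + 10).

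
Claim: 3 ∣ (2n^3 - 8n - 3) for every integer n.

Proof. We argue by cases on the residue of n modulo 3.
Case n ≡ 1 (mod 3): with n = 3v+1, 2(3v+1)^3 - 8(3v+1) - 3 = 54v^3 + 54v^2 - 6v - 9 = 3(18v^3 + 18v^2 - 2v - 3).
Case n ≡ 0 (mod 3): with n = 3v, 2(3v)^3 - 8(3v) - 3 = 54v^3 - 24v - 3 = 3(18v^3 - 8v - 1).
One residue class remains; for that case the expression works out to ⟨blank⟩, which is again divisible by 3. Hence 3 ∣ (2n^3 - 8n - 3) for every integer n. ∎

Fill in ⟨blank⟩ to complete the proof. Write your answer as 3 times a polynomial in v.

Only n ≡ 2 (mod 3) is unaccounted for. Put n = 3v+2:
2(3v+2)^3 - 8(3v+2) - 3 expands to 54v^3 + 108v^2 + 48v - 3,
and factoring out 3 leaves 3(18v^3 + 36v^2 + 16v - 1).

3(18v^3 + 36v^2 + 16v - 1)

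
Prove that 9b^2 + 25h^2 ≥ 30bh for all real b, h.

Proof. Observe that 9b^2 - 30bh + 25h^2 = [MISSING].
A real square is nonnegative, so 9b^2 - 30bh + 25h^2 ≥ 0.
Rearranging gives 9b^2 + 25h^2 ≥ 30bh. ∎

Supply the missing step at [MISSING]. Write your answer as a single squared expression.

The leading and trailing coefficients are 3^2 and 5^2, and 30 = 2·3·5, so the trinomial is (3b - 5h)^2.
Hence 9b^2 - 30bh + 25h^2 ≥ 0.

(3b - 5h)^2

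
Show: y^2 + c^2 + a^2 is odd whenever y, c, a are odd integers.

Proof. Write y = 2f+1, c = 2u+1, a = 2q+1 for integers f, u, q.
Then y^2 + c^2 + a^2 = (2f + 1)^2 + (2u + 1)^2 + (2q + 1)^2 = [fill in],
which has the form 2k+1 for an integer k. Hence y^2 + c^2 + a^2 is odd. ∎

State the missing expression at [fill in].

Expanding: (2f + 1)^2 + (2u + 1)^2 + (2q + 1)^2 = 4f^2 + 4f + 4q^2 + 4q + 4u^2 + 4u + 3.
Every term except the constant is even, so this is 2(2f^2 + 2f + 2q^2 + 2q + 2u^2 + 2u + 1) + 1,
and 2f^2 + 2f + 2q^2 + 2q + 2u^2 + 2u + 1 ∈ ℤ gives the required form.

2(2f^2 + 2f + 2q^2 + 2q + 2u^2 + 2u + 1) + 1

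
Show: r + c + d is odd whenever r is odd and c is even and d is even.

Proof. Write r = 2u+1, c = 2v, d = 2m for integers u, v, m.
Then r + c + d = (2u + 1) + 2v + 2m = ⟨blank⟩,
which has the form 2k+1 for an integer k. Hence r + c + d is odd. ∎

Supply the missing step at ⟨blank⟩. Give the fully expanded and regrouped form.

Expanding: (2u + 1) + 2v + 2m = 2m + 2u + 2v + 1.
Every term except the constant is even, so this is 2(m + u + v) + 1,
and m + u + v ∈ ℤ gives the required form.

2(m + u + v) + 1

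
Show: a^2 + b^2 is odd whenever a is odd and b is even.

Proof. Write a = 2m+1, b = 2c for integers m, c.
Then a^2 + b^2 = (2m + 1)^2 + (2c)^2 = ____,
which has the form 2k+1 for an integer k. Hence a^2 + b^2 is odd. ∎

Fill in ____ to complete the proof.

Expanding: (2m + 1)^2 + (2c)^2 = 4c^2 + 4m^2 + 4m + 1.
Every term except the constant is even, so this is 2(2c^2 + 2m^2 + 2m) + 1,
and 2c^2 + 2m^2 + 2m ∈ ℤ gives the required form.

2(2c^2 + 2m^2 + 2m) + 1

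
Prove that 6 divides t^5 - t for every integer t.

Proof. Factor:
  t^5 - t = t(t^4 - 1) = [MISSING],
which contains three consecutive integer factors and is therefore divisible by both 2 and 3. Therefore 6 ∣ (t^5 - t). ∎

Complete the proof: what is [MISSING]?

(t - 1)t(t + 1)(t^2 + 1)

t^4 - 1 = (t^2 - 1)(t^2 + 1), and t^2 - 1 = (t-1)(t+1).
So t(t^4 - 1) = (t - 1)t(t + 1)(t^2 + 1).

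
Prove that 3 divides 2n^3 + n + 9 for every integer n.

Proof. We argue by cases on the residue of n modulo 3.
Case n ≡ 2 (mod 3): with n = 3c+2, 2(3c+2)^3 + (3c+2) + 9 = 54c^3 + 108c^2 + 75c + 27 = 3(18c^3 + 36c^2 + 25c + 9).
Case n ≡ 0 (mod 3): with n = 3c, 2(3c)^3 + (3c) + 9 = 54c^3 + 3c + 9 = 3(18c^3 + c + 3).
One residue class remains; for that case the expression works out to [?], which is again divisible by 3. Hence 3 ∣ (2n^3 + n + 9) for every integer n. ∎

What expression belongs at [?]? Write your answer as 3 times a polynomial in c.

Only n ≡ 1 (mod 3) is unaccounted for. Put n = 3c+1:
2(3c+1)^3 + (3c+1) + 9 expands to 54c^3 + 54c^2 + 21c + 12,
and factoring out 3 leaves 3(18c^3 + 18c^2 + 7c + 4).

3(18c^3 + 18c^2 + 7c + 4)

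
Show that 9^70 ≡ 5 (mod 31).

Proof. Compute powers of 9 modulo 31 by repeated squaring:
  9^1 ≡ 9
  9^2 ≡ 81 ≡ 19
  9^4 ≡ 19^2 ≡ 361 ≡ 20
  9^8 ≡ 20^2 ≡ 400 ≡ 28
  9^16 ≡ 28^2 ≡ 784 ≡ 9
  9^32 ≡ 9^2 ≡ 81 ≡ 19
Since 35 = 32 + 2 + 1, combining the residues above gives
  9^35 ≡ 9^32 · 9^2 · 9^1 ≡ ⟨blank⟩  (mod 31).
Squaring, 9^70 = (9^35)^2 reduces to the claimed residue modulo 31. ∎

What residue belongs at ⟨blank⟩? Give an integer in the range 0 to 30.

25

Multiply the listed residues: 19 · 19 · 9 = 361 → 3249.
Reducing modulo 31: 3249 = 104·31 + 25, so 9^35 ≡ 25.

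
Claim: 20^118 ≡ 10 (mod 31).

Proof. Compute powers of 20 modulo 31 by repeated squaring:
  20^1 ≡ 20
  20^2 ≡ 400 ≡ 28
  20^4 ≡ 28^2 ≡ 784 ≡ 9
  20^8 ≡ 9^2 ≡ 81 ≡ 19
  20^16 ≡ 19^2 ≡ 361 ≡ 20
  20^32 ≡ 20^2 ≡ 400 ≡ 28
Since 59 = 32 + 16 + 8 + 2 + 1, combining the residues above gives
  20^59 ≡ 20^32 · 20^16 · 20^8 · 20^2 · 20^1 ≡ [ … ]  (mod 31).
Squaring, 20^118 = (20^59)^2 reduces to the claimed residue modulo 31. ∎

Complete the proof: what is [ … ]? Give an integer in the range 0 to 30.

Multiply the listed residues: 28 · 20 · 19 · 28 · 20 = 560 → 10640 → 297920 → 5958400.
Reducing modulo 31: 5958400 = 192206·31 + 14, so 20^59 ≡ 14.

14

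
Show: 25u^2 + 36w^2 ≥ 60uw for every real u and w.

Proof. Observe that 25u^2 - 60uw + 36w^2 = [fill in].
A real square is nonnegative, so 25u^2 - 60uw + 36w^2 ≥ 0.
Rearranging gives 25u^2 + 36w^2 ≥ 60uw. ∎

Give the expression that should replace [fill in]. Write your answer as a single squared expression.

(5u - 6w)^2

The leading and trailing coefficients are 5^2 and 6^2, and 60 = 2·5·6, so the trinomial is (5u - 6w)^2.
Hence 25u^2 - 60uw + 36w^2 ≥ 0.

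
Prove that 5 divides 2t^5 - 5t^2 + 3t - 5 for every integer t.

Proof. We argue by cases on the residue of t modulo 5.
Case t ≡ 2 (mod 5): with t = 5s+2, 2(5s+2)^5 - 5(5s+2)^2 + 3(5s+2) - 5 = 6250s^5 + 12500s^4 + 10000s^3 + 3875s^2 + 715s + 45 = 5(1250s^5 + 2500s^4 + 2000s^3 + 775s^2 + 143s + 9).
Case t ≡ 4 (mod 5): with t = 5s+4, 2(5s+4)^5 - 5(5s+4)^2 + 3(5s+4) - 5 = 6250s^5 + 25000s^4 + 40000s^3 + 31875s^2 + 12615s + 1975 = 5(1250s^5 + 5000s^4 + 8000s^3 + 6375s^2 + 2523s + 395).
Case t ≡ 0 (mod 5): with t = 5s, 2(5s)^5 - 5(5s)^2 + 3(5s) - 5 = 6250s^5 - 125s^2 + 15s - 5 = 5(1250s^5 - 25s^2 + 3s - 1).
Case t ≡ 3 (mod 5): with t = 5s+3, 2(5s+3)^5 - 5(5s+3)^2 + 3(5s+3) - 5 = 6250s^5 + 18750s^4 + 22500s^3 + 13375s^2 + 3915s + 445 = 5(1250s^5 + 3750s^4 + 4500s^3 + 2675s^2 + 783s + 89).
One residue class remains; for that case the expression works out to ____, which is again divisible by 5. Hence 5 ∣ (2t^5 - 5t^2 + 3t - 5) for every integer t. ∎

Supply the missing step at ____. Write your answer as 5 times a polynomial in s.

The residues treated are {2, 4, 0, 3}, so the missing case is t ≡ 1 (mod 5); write t = 5s+1.
Then 2(5s+1)^5 - 5(5s+1)^2 + 3(5s+1) - 5 = 6250s^5 + 6250s^4 + 2500s^3 + 375s^2 + 15s - 5 = 5(1250s^5 + 1250s^4 + 500s^3 + 75s^2 + 3s - 1).

5(1250s^5 + 1250s^4 + 500s^3 + 75s^2 + 3s - 1)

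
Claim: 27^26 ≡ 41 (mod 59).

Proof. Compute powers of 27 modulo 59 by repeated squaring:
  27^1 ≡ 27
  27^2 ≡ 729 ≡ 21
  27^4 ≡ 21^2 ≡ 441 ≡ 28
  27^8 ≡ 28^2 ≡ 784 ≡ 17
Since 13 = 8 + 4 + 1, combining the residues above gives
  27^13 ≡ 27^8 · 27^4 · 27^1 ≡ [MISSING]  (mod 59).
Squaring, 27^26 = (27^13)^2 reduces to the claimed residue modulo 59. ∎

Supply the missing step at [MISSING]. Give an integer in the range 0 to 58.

Multiply the listed residues: 17 · 28 · 27 = 476 → 12852.
Reducing modulo 59: 12852 = 217·59 + 49, so 27^13 ≡ 49.

49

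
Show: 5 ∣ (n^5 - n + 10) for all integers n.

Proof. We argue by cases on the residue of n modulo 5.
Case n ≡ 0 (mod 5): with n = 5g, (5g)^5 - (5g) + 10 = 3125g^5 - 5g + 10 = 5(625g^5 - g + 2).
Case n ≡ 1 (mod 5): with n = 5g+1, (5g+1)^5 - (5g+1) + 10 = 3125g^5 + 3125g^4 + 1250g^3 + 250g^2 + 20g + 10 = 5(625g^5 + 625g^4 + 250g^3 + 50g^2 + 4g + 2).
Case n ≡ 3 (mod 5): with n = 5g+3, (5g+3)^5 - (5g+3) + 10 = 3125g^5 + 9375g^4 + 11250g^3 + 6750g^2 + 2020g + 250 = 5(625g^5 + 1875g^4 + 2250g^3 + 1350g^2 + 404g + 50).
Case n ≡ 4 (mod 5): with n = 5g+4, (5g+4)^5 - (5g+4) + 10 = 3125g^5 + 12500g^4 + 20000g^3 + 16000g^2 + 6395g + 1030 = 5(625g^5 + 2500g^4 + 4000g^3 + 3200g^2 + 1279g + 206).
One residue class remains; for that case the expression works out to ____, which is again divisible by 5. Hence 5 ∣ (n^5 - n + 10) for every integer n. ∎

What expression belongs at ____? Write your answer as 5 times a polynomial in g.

The residues treated are {0, 1, 3, 4}, so the missing case is n ≡ 2 (mod 5); write n = 5g+2.
Then (5g+2)^5 - (5g+2) + 10 = 3125g^5 + 6250g^4 + 5000g^3 + 2000g^2 + 395g + 40 = 5(625g^5 + 1250g^4 + 1000g^3 + 400g^2 + 79g + 8).

5(625g^5 + 1250g^4 + 1000g^3 + 400g^2 + 79g + 8)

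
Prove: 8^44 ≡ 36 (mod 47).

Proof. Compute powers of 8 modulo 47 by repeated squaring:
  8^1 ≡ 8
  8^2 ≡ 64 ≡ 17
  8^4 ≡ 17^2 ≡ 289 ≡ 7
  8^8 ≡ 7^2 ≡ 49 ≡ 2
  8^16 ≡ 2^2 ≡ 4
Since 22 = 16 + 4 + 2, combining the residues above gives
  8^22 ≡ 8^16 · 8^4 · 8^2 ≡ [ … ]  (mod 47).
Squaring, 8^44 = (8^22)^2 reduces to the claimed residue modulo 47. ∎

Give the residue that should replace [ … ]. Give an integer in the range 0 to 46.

Multiply the listed residues: 4 · 7 · 17 = 28 → 476.
Reducing modulo 47: 476 = 10·47 + 6, so 8^22 ≡ 6.

6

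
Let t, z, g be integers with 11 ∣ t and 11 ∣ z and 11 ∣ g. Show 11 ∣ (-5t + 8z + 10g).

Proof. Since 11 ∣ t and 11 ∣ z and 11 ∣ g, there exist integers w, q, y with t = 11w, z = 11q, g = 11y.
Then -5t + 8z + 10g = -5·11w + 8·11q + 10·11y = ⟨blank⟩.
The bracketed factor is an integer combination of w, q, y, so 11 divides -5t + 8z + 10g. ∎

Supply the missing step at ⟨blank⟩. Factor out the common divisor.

11(8q - 5w + 10y)

Pull the common 11 out of every term: -5·11w + 8·11q + 10·11y = 11(8q - 5w + 10y).
8q - 5w + 10y is an integer, which exhibits the divisibility.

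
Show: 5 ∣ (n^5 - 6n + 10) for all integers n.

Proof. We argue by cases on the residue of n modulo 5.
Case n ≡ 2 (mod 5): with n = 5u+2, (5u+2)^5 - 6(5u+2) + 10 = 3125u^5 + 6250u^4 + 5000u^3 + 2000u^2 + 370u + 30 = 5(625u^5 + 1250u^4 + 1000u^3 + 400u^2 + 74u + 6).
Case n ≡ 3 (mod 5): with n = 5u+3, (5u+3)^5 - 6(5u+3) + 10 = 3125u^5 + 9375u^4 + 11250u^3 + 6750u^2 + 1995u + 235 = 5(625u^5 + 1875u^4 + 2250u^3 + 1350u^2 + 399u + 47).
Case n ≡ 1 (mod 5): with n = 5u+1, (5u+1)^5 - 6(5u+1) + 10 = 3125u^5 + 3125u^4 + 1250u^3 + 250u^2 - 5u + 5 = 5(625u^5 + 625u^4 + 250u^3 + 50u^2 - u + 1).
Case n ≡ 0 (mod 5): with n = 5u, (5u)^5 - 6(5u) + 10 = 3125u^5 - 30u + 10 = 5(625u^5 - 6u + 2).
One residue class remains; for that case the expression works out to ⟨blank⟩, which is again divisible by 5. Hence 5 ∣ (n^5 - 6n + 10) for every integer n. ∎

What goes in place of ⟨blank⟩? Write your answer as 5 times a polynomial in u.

5(625u^5 + 2500u^4 + 4000u^3 + 3200u^2 + 1274u + 202)

Only n ≡ 4 (mod 5) is unaccounted for. Put n = 5u+4:
(5u+4)^5 - 6(5u+4) + 10 expands to 3125u^5 + 12500u^4 + 20000u^3 + 16000u^2 + 6370u + 1010,
and factoring out 5 leaves 5(625u^5 + 2500u^4 + 4000u^3 + 3200u^2 + 1274u + 202).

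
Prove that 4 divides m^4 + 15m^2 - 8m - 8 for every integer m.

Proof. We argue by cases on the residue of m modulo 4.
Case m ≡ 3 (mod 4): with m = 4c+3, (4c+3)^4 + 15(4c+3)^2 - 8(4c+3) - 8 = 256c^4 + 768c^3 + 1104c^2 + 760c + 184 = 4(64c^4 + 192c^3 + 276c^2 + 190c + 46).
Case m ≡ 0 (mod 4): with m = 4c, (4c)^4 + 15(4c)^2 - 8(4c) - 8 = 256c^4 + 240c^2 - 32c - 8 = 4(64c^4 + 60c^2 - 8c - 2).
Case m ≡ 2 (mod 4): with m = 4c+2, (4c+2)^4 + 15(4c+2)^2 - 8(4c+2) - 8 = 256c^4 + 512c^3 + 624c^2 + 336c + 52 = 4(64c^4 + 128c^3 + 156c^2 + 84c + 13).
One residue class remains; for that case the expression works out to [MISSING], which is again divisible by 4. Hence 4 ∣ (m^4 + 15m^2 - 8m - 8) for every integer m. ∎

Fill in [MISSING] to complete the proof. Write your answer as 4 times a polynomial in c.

The residues treated are {3, 0, 2}, so the missing case is m ≡ 1 (mod 4); write m = 4c+1.
Then (4c+1)^4 + 15(4c+1)^2 - 8(4c+1) - 8 = 256c^4 + 256c^3 + 336c^2 + 104c = 4(64c^4 + 64c^3 + 84c^2 + 26c).

4(64c^4 + 64c^3 + 84c^2 + 26c)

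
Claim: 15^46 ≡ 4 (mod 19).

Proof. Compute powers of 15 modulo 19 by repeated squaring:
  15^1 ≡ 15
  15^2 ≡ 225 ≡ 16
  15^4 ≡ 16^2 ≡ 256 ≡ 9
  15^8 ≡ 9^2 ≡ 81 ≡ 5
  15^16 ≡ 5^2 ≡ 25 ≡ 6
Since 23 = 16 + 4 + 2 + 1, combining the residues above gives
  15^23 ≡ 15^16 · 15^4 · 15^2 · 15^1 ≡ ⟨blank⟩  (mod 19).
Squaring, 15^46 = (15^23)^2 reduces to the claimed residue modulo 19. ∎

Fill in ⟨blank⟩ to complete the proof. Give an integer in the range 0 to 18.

2

15^16 · 15^4 · 15^2 · 15^1 ≡ 6 · 9 · 16 · 15 = 12960.
12960 mod 19 = 2, so 15^23 ≡ 2 (mod 19).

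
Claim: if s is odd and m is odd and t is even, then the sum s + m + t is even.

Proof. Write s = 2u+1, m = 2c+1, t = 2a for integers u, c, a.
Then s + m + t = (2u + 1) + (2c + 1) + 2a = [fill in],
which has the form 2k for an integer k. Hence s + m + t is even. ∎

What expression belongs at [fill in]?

(2u + 1) + (2c + 1) + 2a = 2a + 2c + 2u + 2
= 2(a + c + u + 1).
Since a + c + u + 1 is an integer, the sum is of the form 2k for an integer k.

2(a + c + u + 1)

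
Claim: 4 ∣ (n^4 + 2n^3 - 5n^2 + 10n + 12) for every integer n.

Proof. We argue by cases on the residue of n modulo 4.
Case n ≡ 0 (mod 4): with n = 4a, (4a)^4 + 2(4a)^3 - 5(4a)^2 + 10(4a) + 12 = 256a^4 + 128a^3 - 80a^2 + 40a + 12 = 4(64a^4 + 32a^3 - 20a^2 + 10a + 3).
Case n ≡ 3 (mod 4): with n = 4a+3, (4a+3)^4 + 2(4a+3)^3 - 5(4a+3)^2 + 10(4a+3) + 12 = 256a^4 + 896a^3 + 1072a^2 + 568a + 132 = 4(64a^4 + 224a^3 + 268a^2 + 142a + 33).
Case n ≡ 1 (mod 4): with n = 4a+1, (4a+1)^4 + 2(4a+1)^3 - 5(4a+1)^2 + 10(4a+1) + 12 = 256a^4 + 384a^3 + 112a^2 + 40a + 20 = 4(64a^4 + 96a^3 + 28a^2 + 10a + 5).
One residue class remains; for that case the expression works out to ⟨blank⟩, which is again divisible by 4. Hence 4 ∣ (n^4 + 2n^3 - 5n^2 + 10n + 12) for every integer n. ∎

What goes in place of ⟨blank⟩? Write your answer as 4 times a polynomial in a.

4(64a^4 + 160a^3 + 124a^2 + 46a + 11)

The residues treated are {0, 3, 1}, so the missing case is n ≡ 2 (mod 4); write n = 4a+2.
Then (4a+2)^4 + 2(4a+2)^3 - 5(4a+2)^2 + 10(4a+2) + 12 = 256a^4 + 640a^3 + 496a^2 + 184a + 44 = 4(64a^4 + 160a^3 + 124a^2 + 46a + 11).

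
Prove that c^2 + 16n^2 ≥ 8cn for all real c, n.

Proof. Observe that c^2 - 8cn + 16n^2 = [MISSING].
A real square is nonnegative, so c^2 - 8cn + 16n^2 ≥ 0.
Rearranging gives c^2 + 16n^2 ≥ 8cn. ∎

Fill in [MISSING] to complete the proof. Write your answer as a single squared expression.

(c - 4n)^2

c^2 - 8cn + 16n^2 is a perfect-square trinomial: the outer terms are (c)^2 and (4n)^2, and the cross term is -2·c·4n.
So c^2 - 8cn + 16n^2 = (c - 4n)^2 ≥ 0.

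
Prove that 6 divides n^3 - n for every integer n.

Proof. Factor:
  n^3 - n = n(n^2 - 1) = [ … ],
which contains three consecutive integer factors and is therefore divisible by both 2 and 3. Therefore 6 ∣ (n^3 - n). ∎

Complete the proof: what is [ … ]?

(n - 1)n(n + 1)

n(n^2 - 1) = n(n - 1)(n + 1) = (n - 1)n(n + 1).
These three factors are consecutive integers, so their product is divisible by 6.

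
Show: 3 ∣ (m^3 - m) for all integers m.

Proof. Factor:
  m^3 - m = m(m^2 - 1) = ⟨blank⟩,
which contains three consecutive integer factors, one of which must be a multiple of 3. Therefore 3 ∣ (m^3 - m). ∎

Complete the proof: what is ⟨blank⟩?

m(m^2 - 1) = m(m - 1)(m + 1) = (m - 1)m(m + 1).
These three factors are consecutive integers, so their product is divisible by 3.

(m - 1)m(m + 1)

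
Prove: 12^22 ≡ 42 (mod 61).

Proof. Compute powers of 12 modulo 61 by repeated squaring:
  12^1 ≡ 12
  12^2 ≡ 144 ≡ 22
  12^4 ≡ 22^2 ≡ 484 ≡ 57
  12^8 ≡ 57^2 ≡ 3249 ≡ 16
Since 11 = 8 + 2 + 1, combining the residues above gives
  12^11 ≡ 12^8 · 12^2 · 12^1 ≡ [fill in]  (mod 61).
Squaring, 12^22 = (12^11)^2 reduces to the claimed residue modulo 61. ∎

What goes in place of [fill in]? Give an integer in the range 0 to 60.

15

Multiply the listed residues: 16 · 22 · 12 = 352 → 4224.
Reducing modulo 61: 4224 = 69·61 + 15, so 12^11 ≡ 15.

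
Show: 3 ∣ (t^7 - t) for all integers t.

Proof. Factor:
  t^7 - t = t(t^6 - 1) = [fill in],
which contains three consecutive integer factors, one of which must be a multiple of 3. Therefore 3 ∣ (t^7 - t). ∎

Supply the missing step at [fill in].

t^6 - 1 = (t^2 - 1)(t^4 + t^2 + 1), and t^2 - 1 = (t-1)(t+1).
So t(t^6 - 1) = (t - 1)t(t + 1)(t^4 + t^2 + 1).

(t - 1)t(t + 1)(t^4 + t^2 + 1)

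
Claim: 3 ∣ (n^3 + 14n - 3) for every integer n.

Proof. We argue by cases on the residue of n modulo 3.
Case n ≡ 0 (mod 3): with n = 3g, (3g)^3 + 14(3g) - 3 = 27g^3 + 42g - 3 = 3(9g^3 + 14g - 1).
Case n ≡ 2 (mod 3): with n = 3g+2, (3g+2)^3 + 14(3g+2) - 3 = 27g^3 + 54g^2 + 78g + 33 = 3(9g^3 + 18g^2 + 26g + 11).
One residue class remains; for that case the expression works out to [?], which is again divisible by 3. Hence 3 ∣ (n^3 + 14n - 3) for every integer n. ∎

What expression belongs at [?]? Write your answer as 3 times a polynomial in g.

3(9g^3 + 9g^2 + 17g + 4)

Only n ≡ 1 (mod 3) is unaccounted for. Put n = 3g+1:
(3g+1)^3 + 14(3g+1) - 3 expands to 27g^3 + 27g^2 + 51g + 12,
and factoring out 3 leaves 3(9g^3 + 9g^2 + 17g + 4).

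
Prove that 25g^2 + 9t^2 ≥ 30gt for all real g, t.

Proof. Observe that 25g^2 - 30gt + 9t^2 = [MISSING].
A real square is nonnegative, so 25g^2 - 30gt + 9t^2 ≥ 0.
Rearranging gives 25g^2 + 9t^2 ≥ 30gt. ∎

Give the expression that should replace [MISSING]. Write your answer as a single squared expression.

(5g - 3t)^2

25g^2 - 30gt + 9t^2 is a perfect-square trinomial: the outer terms are (5g)^2 and (3t)^2, and the cross term is -2·5g·3t.
So 25g^2 - 30gt + 9t^2 = (5g - 3t)^2 ≥ 0.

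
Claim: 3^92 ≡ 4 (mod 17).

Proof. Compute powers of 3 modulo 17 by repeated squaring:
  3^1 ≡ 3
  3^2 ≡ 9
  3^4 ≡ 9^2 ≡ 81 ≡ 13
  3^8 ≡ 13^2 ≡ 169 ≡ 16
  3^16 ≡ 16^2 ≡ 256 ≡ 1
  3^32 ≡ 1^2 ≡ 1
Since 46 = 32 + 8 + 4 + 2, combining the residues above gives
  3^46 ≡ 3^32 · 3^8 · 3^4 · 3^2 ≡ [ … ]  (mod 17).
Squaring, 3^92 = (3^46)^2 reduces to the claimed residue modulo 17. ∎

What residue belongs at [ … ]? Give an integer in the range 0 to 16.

2

3^32 · 3^8 · 3^4 · 3^2 ≡ 1 · 16 · 13 · 9 = 1872.
1872 mod 17 = 2, so 3^46 ≡ 2 (mod 17).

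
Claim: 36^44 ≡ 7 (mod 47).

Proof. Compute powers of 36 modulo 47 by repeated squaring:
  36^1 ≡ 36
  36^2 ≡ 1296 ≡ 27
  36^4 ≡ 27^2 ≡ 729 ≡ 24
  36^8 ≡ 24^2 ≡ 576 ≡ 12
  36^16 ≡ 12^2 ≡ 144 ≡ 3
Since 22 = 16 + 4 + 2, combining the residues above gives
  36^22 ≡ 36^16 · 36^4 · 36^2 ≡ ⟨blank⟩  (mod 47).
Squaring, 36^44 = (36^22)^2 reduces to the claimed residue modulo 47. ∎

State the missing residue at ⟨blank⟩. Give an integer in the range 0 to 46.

36^16 · 36^4 · 36^2 ≡ 3 · 24 · 27 = 1944.
1944 mod 47 = 17, so 36^22 ≡ 17 (mod 47).

17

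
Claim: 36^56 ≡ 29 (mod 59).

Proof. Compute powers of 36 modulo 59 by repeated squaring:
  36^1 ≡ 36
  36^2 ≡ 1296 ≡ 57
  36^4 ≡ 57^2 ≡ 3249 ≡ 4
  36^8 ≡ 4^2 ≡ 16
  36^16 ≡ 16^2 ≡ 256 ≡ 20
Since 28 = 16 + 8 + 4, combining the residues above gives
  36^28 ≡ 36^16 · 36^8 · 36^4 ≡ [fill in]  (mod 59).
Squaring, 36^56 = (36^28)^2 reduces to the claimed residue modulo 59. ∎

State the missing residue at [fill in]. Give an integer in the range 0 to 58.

41

36^16 · 36^8 · 36^4 ≡ 20 · 16 · 4 = 1280.
1280 mod 59 = 41, so 36^28 ≡ 41 (mod 59).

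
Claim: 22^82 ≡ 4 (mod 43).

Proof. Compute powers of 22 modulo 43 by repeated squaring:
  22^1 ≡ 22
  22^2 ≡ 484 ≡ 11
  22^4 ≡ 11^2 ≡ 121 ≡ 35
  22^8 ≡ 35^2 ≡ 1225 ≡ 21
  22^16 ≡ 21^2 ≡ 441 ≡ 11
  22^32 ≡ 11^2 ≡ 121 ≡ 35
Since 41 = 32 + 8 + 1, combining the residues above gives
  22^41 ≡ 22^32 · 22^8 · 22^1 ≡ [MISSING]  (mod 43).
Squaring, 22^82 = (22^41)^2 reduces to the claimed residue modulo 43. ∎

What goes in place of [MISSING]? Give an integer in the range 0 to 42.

2

22^32 · 22^8 · 22^1 ≡ 35 · 21 · 22 = 16170.
16170 mod 43 = 2, so 22^41 ≡ 2 (mod 43).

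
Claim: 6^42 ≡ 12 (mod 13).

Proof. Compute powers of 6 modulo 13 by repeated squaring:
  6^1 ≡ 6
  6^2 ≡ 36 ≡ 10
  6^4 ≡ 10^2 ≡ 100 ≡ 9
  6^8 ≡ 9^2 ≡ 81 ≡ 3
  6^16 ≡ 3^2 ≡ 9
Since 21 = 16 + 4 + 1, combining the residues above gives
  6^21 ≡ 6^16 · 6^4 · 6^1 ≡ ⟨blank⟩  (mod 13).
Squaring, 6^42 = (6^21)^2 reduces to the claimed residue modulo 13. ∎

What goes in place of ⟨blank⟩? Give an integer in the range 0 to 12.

6^16 · 6^4 · 6^1 ≡ 9 · 9 · 6 = 486.
486 mod 13 = 5, so 6^21 ≡ 5 (mod 13).

5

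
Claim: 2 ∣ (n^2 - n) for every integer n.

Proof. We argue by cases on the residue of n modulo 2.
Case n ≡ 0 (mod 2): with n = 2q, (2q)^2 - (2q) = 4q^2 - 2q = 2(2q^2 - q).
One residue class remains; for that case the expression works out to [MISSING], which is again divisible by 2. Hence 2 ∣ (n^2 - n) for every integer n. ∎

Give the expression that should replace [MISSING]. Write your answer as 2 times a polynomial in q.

2(2q^2 + q)

The residues treated are {0}, so the missing case is n ≡ 1 (mod 2); write n = 2q+1.
Then (2q+1)^2 - (2q+1) = 4q^2 + 2q = 2(2q^2 + q).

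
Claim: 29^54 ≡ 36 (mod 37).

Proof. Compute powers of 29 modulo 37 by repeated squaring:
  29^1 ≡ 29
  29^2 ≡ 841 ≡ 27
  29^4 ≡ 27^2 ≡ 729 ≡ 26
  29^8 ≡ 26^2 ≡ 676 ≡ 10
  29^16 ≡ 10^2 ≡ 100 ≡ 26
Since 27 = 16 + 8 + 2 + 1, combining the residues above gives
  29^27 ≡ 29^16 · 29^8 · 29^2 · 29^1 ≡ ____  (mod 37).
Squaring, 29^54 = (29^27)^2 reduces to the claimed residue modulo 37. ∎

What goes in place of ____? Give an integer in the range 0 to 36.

6

29^16 · 29^8 · 29^2 · 29^1 ≡ 26 · 10 · 27 · 29 = 203580.
203580 mod 37 = 6, so 29^27 ≡ 6 (mod 37).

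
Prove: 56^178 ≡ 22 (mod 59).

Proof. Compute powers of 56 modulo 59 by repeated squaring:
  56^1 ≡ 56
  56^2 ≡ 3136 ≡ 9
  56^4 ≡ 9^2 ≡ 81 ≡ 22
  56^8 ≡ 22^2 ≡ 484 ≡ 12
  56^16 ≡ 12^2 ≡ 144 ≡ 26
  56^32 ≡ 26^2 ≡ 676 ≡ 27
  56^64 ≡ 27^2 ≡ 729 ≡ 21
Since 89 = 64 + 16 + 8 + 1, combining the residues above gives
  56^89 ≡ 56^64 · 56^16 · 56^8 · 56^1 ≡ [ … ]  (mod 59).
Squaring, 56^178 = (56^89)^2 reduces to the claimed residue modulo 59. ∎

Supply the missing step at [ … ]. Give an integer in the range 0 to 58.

50

Multiply the listed residues: 21 · 26 · 12 · 56 = 546 → 6552 → 366912.
Reducing modulo 59: 366912 = 6218·59 + 50, so 56^89 ≡ 50.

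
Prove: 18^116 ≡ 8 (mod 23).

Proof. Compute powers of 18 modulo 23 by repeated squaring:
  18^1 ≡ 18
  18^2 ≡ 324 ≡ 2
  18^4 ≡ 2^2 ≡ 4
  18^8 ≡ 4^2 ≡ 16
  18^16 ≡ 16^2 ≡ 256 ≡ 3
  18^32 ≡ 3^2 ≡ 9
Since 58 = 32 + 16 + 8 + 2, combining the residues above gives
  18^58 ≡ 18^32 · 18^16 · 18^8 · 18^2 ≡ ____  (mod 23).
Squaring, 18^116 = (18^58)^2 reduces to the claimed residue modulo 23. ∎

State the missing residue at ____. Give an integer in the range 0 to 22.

13

Multiply the listed residues: 9 · 3 · 16 · 2 = 27 → 432 → 864.
Reducing modulo 23: 864 = 37·23 + 13, so 18^58 ≡ 13.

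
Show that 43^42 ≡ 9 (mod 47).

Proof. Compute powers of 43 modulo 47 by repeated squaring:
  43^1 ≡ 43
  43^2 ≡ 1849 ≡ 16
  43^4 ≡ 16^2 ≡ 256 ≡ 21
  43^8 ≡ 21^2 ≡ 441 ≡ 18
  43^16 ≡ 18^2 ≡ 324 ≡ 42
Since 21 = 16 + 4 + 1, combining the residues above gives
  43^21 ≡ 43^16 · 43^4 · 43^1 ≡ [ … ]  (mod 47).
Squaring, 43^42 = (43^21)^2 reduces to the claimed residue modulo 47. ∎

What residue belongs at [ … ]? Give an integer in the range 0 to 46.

Multiply the listed residues: 42 · 21 · 43 = 882 → 37926.
Reducing modulo 47: 37926 = 806·47 + 44, so 43^21 ≡ 44.

44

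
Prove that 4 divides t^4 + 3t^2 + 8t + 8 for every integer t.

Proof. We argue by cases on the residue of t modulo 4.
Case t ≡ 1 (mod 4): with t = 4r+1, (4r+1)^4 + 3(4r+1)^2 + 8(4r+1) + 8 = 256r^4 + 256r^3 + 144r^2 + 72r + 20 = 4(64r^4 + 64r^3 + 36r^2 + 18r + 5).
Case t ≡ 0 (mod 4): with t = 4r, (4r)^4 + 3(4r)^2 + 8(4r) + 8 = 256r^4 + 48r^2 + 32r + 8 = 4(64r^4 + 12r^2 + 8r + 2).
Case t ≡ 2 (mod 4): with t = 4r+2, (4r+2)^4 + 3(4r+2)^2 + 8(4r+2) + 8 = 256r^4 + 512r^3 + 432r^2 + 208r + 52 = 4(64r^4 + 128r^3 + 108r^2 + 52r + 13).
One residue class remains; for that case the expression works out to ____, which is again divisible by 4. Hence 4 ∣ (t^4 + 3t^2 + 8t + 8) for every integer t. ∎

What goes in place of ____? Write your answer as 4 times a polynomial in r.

Only t ≡ 3 (mod 4) is unaccounted for. Put t = 4r+3:
(4r+3)^4 + 3(4r+3)^2 + 8(4r+3) + 8 expands to 256r^4 + 768r^3 + 912r^2 + 536r + 140,
and factoring out 4 leaves 4(64r^4 + 192r^3 + 228r^2 + 134r + 35).

4(64r^4 + 192r^3 + 228r^2 + 134r + 35)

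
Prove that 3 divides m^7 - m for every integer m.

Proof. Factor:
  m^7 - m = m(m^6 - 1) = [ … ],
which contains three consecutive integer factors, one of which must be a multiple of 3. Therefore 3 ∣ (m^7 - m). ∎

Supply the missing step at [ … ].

(m - 1)m(m + 1)(m^4 + m^2 + 1)

m^6 - 1 = (m^2 - 1)(m^4 + m^2 + 1), and m^2 - 1 = (m-1)(m+1).
So m(m^6 - 1) = (m - 1)m(m + 1)(m^4 + m^2 + 1).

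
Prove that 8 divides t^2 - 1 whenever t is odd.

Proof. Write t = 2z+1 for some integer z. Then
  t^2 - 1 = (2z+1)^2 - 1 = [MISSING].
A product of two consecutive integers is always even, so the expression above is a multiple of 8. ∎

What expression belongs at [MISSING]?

(2z+1)^2 - 1 = 4z^2 + 4z + 1 - 1 = 4z^2 + 4z = 4z(z+1).
Since z and z+1 are consecutive, z(z+1) is even, and 4·(even) is a multiple of 8.

4z(z + 1)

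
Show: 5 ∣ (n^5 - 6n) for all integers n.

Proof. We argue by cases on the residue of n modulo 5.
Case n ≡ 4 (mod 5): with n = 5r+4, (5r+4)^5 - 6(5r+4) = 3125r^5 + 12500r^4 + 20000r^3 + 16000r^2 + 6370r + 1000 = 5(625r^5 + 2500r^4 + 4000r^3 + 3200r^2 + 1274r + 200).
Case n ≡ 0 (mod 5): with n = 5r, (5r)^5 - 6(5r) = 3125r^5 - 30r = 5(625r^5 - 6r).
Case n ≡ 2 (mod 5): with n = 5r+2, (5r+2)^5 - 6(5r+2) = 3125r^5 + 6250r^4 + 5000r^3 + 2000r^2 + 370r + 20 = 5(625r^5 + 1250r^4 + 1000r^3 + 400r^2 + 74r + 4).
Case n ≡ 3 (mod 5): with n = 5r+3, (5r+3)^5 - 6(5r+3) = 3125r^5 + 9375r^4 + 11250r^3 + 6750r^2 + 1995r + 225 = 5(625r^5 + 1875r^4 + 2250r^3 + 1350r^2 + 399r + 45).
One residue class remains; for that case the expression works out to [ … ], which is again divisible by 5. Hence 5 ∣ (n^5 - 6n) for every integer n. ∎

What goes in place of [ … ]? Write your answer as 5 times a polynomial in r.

5(625r^5 + 625r^4 + 250r^3 + 50r^2 - r - 1)

The residues treated are {4, 0, 2, 3}, so the missing case is n ≡ 1 (mod 5); write n = 5r+1.
Then (5r+1)^5 - 6(5r+1) = 3125r^5 + 3125r^4 + 1250r^3 + 250r^2 - 5r - 5 = 5(625r^5 + 625r^4 + 250r^3 + 50r^2 - r - 1).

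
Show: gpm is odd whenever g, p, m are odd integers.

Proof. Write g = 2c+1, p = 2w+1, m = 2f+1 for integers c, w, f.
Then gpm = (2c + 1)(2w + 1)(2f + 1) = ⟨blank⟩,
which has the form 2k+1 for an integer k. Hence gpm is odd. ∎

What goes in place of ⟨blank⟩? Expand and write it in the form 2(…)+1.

2(4cfw + 2cf + 2cw + c + 2fw + f + w) + 1

(2c + 1)(2w + 1)(2f + 1) = 8cfw + 4cf + 4cw + 2c + 4fw + 2f + 2w + 1
= 2(4cfw + 2cf + 2cw + c + 2fw + f + w) + 1.
Since 4cfw + 2cf + 2cw + c + 2fw + f + w is an integer, the product is of the form 2k+1 for an integer k.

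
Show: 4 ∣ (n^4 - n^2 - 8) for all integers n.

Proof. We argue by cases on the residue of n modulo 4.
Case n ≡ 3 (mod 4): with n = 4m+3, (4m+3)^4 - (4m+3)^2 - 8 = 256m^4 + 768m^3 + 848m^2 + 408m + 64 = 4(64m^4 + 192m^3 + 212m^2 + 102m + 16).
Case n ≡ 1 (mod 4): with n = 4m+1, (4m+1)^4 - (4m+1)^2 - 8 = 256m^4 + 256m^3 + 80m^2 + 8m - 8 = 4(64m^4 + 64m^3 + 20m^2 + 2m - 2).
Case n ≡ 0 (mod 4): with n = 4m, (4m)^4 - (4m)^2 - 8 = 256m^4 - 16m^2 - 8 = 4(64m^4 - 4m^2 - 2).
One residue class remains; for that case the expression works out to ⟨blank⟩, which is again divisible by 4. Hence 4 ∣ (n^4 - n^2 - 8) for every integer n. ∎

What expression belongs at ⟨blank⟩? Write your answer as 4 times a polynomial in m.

Only n ≡ 2 (mod 4) is unaccounted for. Put n = 4m+2:
(4m+2)^4 - (4m+2)^2 - 8 expands to 256m^4 + 512m^3 + 368m^2 + 112m + 4,
and factoring out 4 leaves 4(64m^4 + 128m^3 + 92m^2 + 28m + 1).

4(64m^4 + 128m^3 + 92m^2 + 28m + 1)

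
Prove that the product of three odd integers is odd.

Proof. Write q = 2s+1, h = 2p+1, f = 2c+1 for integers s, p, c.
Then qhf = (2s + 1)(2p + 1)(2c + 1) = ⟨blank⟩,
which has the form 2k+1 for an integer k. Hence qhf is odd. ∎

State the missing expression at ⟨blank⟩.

(2s + 1)(2p + 1)(2c + 1) = 8cps + 4cp + 4cs + 2c + 4ps + 2p + 2s + 1
= 2(4cps + 2cp + 2cs + c + 2ps + p + s) + 1.
Since 4cps + 2cp + 2cs + c + 2ps + p + s is an integer, the product is of the form 2k+1 for an integer k.

2(4cps + 2cp + 2cs + c + 2ps + p + s) + 1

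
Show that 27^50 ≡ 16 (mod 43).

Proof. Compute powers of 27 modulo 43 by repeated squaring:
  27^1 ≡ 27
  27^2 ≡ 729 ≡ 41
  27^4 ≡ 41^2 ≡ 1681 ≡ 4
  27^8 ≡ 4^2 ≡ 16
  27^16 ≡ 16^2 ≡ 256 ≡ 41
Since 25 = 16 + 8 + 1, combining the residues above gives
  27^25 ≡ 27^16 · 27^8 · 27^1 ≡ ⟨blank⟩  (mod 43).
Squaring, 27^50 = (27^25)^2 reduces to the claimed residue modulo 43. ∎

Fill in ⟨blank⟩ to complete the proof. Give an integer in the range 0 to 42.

39

27^16 · 27^8 · 27^1 ≡ 41 · 16 · 27 = 17712.
17712 mod 43 = 39, so 27^25 ≡ 39 (mod 43).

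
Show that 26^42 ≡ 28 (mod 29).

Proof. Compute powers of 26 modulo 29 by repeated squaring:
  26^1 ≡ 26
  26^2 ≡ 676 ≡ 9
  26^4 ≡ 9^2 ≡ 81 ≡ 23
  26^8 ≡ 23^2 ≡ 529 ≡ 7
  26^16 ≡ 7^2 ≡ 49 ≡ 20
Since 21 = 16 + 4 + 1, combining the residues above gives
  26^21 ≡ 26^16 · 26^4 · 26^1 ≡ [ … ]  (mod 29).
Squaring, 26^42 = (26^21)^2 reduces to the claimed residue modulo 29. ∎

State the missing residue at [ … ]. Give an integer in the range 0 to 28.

26^16 · 26^4 · 26^1 ≡ 20 · 23 · 26 = 11960.
11960 mod 29 = 12, so 26^21 ≡ 12 (mod 29).

12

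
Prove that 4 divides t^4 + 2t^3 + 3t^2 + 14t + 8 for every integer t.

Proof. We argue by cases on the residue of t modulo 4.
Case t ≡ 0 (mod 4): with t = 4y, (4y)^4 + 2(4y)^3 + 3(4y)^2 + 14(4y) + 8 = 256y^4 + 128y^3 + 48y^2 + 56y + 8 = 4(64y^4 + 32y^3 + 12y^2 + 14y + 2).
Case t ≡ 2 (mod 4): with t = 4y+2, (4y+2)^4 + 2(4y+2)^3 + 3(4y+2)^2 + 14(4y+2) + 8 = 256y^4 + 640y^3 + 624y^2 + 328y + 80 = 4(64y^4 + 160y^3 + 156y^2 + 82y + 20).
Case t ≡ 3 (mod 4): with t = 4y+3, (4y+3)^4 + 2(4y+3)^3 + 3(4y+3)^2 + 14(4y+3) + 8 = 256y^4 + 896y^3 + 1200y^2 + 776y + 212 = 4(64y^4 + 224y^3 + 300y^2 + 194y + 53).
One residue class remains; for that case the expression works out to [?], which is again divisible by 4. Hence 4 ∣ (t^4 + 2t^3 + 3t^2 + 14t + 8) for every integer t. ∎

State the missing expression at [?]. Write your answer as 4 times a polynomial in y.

4(64y^4 + 96y^3 + 60y^2 + 30y + 7)

The residues treated are {0, 2, 3}, so the missing case is t ≡ 1 (mod 4); write t = 4y+1.
Then (4y+1)^4 + 2(4y+1)^3 + 3(4y+1)^2 + 14(4y+1) + 8 = 256y^4 + 384y^3 + 240y^2 + 120y + 28 = 4(64y^4 + 96y^3 + 60y^2 + 30y + 7).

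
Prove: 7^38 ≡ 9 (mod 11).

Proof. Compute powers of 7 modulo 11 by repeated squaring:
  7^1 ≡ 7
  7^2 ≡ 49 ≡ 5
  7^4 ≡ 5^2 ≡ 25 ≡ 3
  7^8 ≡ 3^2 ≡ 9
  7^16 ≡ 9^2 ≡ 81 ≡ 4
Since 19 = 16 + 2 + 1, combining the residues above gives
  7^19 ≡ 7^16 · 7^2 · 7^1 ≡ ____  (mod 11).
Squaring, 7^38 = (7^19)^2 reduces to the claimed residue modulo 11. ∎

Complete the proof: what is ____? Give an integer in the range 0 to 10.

8

Multiply the listed residues: 4 · 5 · 7 = 20 → 140.
Reducing modulo 11: 140 = 12·11 + 8, so 7^19 ≡ 8.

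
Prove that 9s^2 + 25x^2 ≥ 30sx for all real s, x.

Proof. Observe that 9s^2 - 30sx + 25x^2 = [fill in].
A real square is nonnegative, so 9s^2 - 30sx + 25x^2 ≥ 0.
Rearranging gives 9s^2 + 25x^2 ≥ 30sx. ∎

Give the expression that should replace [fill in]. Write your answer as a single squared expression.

(3s - 5x)^2

9s^2 - 30sx + 25x^2 is a perfect-square trinomial: the outer terms are (3s)^2 and (5x)^2, and the cross term is -2·3s·5x.
So 9s^2 - 30sx + 25x^2 = (3s - 5x)^2 ≥ 0.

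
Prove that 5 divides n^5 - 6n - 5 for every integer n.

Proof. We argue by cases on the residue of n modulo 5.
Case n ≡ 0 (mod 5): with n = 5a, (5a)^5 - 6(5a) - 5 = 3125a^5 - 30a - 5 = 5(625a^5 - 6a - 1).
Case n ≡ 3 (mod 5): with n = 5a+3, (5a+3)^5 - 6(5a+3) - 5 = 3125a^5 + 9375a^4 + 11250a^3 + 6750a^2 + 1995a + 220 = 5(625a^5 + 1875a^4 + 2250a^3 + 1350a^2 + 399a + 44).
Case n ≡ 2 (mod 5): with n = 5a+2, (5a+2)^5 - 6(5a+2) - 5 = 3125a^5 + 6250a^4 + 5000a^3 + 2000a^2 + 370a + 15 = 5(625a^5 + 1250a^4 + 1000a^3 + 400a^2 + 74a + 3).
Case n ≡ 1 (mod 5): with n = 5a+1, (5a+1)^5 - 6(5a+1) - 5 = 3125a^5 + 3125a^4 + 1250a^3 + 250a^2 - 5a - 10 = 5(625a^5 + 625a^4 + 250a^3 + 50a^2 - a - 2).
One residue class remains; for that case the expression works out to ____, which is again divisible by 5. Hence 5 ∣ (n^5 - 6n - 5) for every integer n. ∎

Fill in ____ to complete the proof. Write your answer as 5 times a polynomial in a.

Only n ≡ 4 (mod 5) is unaccounted for. Put n = 5a+4:
(5a+4)^5 - 6(5a+4) - 5 expands to 3125a^5 + 12500a^4 + 20000a^3 + 16000a^2 + 6370a + 995,
and factoring out 5 leaves 5(625a^5 + 2500a^4 + 4000a^3 + 3200a^2 + 1274a + 199).

5(625a^5 + 2500a^4 + 4000a^3 + 3200a^2 + 1274a + 199)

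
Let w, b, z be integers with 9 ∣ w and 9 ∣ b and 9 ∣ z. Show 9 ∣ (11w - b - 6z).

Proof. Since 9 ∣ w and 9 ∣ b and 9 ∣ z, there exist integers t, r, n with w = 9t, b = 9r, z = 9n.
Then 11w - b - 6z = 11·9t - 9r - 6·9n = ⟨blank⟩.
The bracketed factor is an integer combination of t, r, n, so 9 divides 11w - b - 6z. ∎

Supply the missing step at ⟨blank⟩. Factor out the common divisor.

Each term has a factor of 9: 11·9t - 9r - 6·9n = 9·(-6n - r + 11t).
Since -6n - r + 11t is an integer, 9 ∣ (11w - b - 6z).

9(-6n - r + 11t)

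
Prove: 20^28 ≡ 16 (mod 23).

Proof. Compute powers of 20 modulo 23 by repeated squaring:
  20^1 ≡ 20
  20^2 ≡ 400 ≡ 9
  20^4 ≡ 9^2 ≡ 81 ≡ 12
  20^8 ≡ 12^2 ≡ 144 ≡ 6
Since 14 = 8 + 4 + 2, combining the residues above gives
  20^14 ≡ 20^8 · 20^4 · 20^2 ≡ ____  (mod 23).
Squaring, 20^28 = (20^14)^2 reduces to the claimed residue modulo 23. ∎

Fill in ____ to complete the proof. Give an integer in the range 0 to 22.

4

20^8 · 20^4 · 20^2 ≡ 6 · 12 · 9 = 648.
648 mod 23 = 4, so 20^14 ≡ 4 (mod 23).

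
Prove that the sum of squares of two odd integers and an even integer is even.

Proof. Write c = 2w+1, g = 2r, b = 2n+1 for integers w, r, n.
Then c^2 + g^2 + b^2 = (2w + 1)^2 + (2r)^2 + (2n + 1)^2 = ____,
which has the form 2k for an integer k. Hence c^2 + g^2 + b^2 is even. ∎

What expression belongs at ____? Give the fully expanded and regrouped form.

2(2n^2 + 2n + 2r^2 + 2w^2 + 2w + 1)

Expanding: (2w + 1)^2 + (2r)^2 + (2n + 1)^2 = 4n^2 + 4n + 4r^2 + 4w^2 + 4w + 2.
Every term is even; pulling out the factor of 2 gives 2(2n^2 + 2n + 2r^2 + 2w^2 + 2w + 1).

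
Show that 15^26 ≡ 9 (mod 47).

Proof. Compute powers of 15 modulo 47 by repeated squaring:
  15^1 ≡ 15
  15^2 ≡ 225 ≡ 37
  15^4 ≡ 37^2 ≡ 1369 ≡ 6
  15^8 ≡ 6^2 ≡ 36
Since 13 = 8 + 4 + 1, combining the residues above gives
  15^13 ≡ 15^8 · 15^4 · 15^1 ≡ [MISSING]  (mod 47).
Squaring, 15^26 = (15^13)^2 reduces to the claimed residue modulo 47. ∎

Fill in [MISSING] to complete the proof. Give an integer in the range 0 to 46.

44

15^8 · 15^4 · 15^1 ≡ 36 · 6 · 15 = 3240.
3240 mod 47 = 44, so 15^13 ≡ 44 (mod 47).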